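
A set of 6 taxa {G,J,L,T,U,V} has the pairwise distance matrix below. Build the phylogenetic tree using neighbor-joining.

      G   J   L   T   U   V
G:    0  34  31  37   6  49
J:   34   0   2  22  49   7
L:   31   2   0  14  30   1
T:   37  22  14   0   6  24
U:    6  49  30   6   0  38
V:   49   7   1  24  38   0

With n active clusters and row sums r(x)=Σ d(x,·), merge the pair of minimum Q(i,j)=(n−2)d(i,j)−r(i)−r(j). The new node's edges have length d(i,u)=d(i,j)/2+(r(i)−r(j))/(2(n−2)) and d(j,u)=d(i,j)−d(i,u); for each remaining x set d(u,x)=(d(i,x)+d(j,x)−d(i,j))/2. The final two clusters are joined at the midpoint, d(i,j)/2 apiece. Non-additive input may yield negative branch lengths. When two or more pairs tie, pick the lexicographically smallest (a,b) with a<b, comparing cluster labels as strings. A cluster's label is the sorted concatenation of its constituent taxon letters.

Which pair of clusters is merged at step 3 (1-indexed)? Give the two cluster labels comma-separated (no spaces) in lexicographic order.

1. join G+U (d=6, Q=-262) ⇒ GU; edges |G|=13/2, |U|=-1/2
  updated: d(GU,J)=77/2, d(GU,L)=55/2, d(GU,T)=37/2, d(GU,V)=81/2
2. join GU+T (d=37/2, Q=-148) ⇒ GTU; edges |GU|=17, |T|=3/2
  updated: d(GTU,J)=21, d(GTU,L)=23/2, d(GTU,V)=23
3. join GTU+L (d=23/2, Q=-47) ⇒ GLTU; edges |GTU|=16, |L|=-9/2
  updated: d(GLTU,J)=23/4, d(GLTU,V)=25/4
4. join GLTU+J (d=23/4, Q=-19) ⇒ GJLTU; edges |GLTU|=5/2, |J|=13/4
  updated: d(GJLTU,V)=15/4
5. join GJLTU+V (d=15/4) ⇒ GJLTUV; edges |GJLTU|=15/8, |V|=15/8
final tree: (((((G:13/2,U:-1/2):17,T:3/2):16,L:-9/2):5/2,J:13/4):15/8,V:15/8)
total length: 91/2

GTU,L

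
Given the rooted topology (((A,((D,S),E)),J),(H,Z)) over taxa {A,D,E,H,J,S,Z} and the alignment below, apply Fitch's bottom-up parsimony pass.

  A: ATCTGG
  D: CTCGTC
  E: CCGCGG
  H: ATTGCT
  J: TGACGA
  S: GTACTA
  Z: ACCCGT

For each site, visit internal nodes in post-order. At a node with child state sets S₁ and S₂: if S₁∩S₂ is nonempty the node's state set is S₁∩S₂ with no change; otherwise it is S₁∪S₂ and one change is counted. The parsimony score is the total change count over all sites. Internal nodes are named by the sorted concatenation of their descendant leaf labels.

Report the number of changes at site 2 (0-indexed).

4

site 0, node DS: D={C} ∪ S={G} → {C,G} (+1)
site 0, node DES: DS={C,G} ∩ E={C} → {C} (+0)
site 0, node ADES: A={A} ∪ DES={C} → {A,C} (+1)
site 0, node ADEJS: ADES={A,C} ∪ J={T} → {A,C,T} (+1)
site 0, node HZ: H={A} ∩ Z={A} → {A} (+0)
site 0, node ADEHJSZ: ADEJS={A,C,T} ∩ HZ={A} → {A} (+0)
site 1, node DS: D={T} ∩ S={T} → {T} (+0)
site 1, node DES: DS={T} ∪ E={C} → {C,T} (+1)
site 1, node ADES: A={T} ∩ DES={C,T} → {T} (+0)
site 1, node ADEJS: ADES={T} ∪ J={G} → {G,T} (+1)
site 1, node HZ: H={T} ∪ Z={C} → {C,T} (+1)
site 1, node ADEHJSZ: ADEJS={G,T} ∩ HZ={C,T} → {T} (+0)
site 2, node DS: D={C} ∪ S={A} → {A,C} (+1)
site 2, node DES: DS={A,C} ∪ E={G} → {A,C,G} (+1)
site 2, node ADES: A={C} ∩ DES={A,C,G} → {C} (+0)
site 2, node ADEJS: ADES={C} ∪ J={A} → {A,C} (+1)
site 2, node HZ: H={T} ∪ Z={C} → {C,T} (+1)
site 2, node ADEHJSZ: ADEJS={A,C} ∩ HZ={C,T} → {C} (+0)
site 3, node DS: D={G} ∪ S={C} → {C,G} (+1)
site 3, node DES: DS={C,G} ∩ E={C} → {C} (+0)
site 3, node ADES: A={T} ∪ DES={C} → {C,T} (+1)
site 3, node ADEJS: ADES={C,T} ∩ J={C} → {C} (+0)
site 3, node HZ: H={G} ∪ Z={C} → {C,G} (+1)
site 3, node ADEHJSZ: ADEJS={C} ∩ HZ={C,G} → {C} (+0)
site 4, node DS: D={T} ∩ S={T} → {T} (+0)
site 4, node DES: DS={T} ∪ E={G} → {G,T} (+1)
site 4, node ADES: A={G} ∩ DES={G,T} → {G} (+0)
site 4, node ADEJS: ADES={G} ∩ J={G} → {G} (+0)
site 4, node HZ: H={C} ∪ Z={G} → {C,G} (+1)
site 4, node ADEHJSZ: ADEJS={G} ∩ HZ={C,G} → {G} (+0)
site 5, node DS: D={C} ∪ S={A} → {A,C} (+1)
site 5, node DES: DS={A,C} ∪ E={G} → {A,C,G} (+1)
site 5, node ADES: A={G} ∩ DES={A,C,G} → {G} (+0)
site 5, node ADEJS: ADES={G} ∪ J={A} → {A,G} (+1)
site 5, node HZ: H={T} ∩ Z={T} → {T} (+0)
site 5, node ADEHJSZ: ADEJS={A,G} ∪ HZ={T} → {A,G,T} (+1)
per-site changes: [3, 3, 4, 3, 2, 4]; total = 19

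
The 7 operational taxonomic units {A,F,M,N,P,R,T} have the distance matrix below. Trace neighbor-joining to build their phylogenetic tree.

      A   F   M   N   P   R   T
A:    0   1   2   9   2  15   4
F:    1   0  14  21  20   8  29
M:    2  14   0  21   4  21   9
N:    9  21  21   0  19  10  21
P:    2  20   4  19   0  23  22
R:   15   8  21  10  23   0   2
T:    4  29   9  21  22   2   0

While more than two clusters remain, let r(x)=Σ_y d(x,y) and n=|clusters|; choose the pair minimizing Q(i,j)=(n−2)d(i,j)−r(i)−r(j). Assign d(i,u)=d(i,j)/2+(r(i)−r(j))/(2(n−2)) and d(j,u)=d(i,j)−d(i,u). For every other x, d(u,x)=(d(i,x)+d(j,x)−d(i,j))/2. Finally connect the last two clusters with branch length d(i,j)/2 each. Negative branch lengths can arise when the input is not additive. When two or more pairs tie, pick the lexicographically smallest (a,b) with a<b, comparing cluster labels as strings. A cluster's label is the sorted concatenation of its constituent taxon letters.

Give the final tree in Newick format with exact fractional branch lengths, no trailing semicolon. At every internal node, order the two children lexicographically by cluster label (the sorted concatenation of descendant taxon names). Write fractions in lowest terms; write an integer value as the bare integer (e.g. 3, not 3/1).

1. join R+T (d=2, Q=-156) ⇒ RT; edges |R|=1/5, |T|=9/5
  updated: d(A,RT)=17/2, d(F,RT)=35/2, d(M,RT)=14, d(N,RT)=29/2, d(P,RT)=43/2
2. join M+P (d=4, Q=-211/2) ⇒ MP; edges |M|=9/16, |P|=55/16
  updated: d(A,MP)=0, d(F,MP)=15, d(MP,N)=18, d(MP,RT)=63/4
3. join N+RT (d=29/2, Q=-301/4) ⇒ NRT; edges |N|=199/24, |RT|=149/24
  updated: d(A,NRT)=3/2, d(F,NRT)=12, d(MP,NRT)=77/8
4. join A+F (d=1, Q=-57/2) ⇒ AF; edges |A|=-47/8, |F|=55/8
  updated: d(AF,MP)=7, d(AF,NRT)=25/4
5. join AF+MP (d=7, Q=-183/8) ⇒ AFMP; edges |AF|=29/16, |MP|=83/16
  updated: d(AFMP,NRT)=71/16
6. join AFMP+NRT (d=71/16) ⇒ AFMNPRT; edges |AFMP|=71/32, |NRT|=71/32
final tree: (((A:-47/8,F:55/8):29/16,(M:9/16,P:55/16):83/16):71/32,(N:199/24,(R:1/5,T:9/5):149/24):71/32)
total length: 527/16

(((A:-47/8,F:55/8):29/16,(M:9/16,P:55/16):83/16):71/32,(N:199/24,(R:1/5,T:9/5):149/24):71/32)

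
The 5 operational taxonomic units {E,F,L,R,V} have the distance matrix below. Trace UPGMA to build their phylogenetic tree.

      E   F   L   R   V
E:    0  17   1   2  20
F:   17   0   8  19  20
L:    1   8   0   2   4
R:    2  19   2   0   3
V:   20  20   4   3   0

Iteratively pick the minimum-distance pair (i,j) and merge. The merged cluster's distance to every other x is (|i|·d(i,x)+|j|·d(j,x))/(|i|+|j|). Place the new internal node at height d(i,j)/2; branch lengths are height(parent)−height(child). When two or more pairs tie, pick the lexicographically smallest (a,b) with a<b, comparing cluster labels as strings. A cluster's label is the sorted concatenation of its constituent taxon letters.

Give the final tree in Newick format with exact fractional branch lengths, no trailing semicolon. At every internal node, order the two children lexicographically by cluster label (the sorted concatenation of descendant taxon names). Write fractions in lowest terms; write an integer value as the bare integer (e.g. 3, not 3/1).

((((E:1/2,L:1/2):1/2,R:1):7/2,V:9/2):7/2,F:8)

step 1: merge (E,L) at d=1; branch lengths E→1/2, L→1/2; new cluster EL
  updated: d(EL,F)=25/2, d(EL,R)=2, d(EL,V)=12
step 2: merge (EL,R) at d=2; branch lengths EL→1/2, R→1; new cluster ELR
  updated: d(ELR,F)=44/3, d(ELR,V)=9
step 3: merge (ELR,V) at d=9; branch lengths ELR→7/2, V→9/2; new cluster ELRV
  updated: d(ELRV,F)=16
step 4: merge (ELRV,F) at d=16; branch lengths ELRV→7/2, F→8; new cluster EFLRV
final tree: ((((E:1/2,L:1/2):1/2,R:1):7/2,V:9/2):7/2,F:8)
total length: 22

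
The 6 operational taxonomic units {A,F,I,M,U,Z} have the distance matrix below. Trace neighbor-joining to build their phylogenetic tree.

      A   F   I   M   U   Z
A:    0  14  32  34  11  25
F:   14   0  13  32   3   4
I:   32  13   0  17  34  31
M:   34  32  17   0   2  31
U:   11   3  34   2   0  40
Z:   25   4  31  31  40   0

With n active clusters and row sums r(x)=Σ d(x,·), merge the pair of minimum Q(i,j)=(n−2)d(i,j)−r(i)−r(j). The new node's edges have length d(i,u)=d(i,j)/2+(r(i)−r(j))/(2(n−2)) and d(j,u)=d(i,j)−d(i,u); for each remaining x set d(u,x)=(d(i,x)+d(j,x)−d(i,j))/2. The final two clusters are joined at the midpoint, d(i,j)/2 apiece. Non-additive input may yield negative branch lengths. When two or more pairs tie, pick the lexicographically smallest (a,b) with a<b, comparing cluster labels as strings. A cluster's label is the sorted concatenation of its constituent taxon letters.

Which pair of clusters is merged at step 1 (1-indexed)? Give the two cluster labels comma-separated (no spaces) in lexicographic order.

iteration 1: select M,U (d=2, Q=-198); attach at lengths (17/4, -9/4); label the merged cluster MU
  updated: d(A,MU)=43/2, d(F,MU)=33/2, d(I,MU)=49/2, d(MU,Z)=69/2
iteration 2: select F,Z (d=4, Q=-130); attach at lengths (-35/6, 59/6); label the merged cluster FZ
  updated: d(A,FZ)=35/2, d(FZ,I)=20, d(FZ,MU)=47/2
iteration 3: select A,MU (d=43/2, Q=-195/2); attach at lengths (89/8, 83/8); label the merged cluster AMU
  updated: d(AMU,FZ)=39/4, d(AMU,I)=35/2
iteration 4: select AMU,FZ (d=39/4, Q=-189/4); attach at lengths (29/8, 49/8); label the merged cluster AFMUZ
  updated: d(AFMUZ,I)=111/8
iteration 5: select AFMUZ,I (d=111/8); attach at lengths (111/16, 111/16); label the merged cluster AFIMUZ
final tree: (((A:89/8,(M:17/4,U:-9/4):83/8):29/8,(F:-35/6,Z:59/6):49/8):111/16,I:111/16)
total length: 409/8

M,U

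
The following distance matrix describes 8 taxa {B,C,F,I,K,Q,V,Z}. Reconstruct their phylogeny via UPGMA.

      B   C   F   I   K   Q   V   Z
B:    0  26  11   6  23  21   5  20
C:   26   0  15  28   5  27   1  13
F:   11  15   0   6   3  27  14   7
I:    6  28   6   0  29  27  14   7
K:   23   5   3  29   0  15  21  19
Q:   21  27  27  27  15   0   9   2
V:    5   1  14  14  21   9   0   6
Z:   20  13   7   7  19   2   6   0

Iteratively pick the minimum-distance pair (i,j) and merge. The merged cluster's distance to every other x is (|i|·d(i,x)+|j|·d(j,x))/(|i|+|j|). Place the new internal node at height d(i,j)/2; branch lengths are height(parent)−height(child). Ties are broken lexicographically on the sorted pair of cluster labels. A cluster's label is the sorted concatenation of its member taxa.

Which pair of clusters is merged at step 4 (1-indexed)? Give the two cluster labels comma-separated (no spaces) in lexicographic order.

B,I

step 1: merge (C,V) at d=1; branch lengths C→1/2, V→1/2; new cluster CV
  updated: d(B,CV)=31/2, d(CV,F)=29/2, d(CV,I)=21, d(CV,K)=13, d(CV,Q)=18, d(CV,Z)=19/2
step 2: merge (Q,Z) at d=2; branch lengths Q→1, Z→1; new cluster QZ
  updated: d(B,QZ)=41/2, d(CV,QZ)=55/4, d(F,QZ)=17, d(I,QZ)=17, d(K,QZ)=17
step 3: merge (F,K) at d=3; branch lengths F→3/2, K→3/2; new cluster FK
  updated: d(B,FK)=17, d(CV,FK)=55/4, d(FK,I)=35/2, d(FK,QZ)=17
step 4: merge (B,I) at d=6; branch lengths B→3, I→3; new cluster BI
  updated: d(BI,CV)=73/4, d(BI,FK)=69/4, d(BI,QZ)=75/4
step 5: merge (CV,FK) at d=55/4; branch lengths CV→51/8, FK→43/8; new cluster CFKV
  updated: d(BI,CFKV)=71/4, d(CFKV,QZ)=123/8
step 6: merge (CFKV,QZ) at d=123/8; branch lengths CFKV→13/16, QZ→107/16; new cluster CFKQVZ
  updated: d(BI,CFKQVZ)=217/12
step 7: merge (BI,CFKQVZ) at d=217/12; branch lengths BI→145/24, CFKQVZ→65/48; new cluster BCFIKQVZ
final tree: ((B:3,I:3):145/24,(((C:1/2,V:1/2):51/8,(F:3/2,K:3/2):43/8):13/16,(Q:1,Z:1):107/16):65/48)
total length: 1855/48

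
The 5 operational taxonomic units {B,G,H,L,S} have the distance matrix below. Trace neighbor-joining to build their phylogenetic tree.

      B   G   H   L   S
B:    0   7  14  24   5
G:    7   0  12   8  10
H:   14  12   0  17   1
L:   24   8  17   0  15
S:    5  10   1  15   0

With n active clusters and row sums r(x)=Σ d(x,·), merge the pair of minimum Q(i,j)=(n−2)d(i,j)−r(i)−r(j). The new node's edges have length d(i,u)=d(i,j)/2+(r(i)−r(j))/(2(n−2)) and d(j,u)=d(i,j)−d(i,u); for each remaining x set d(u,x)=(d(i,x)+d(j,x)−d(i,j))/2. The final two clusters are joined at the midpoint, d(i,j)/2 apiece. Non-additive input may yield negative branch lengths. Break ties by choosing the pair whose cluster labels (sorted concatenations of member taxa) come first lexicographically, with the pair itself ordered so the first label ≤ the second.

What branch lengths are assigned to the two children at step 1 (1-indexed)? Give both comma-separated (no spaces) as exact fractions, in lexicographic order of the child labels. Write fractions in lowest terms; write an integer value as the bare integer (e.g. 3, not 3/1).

-1/2,17/2

iteration 1: select G,L (d=8, Q=-77); attach at lengths (-1/2, 17/2); label the merged cluster GL
  updated: d(B,GL)=23/2, d(GL,H)=21/2, d(GL,S)=17/2
iteration 2: select B,GL (d=23/2, Q=-38); attach at lengths (23/4, 23/4); label the merged cluster BGL
  updated: d(BGL,H)=13/2, d(BGL,S)=1
iteration 3: select BGL,H (d=13/2, Q=-17/2); attach at lengths (13/4, 13/4); label the merged cluster BGHL
  updated: d(BGHL,S)=-9/4
iteration 4: select BGHL,S (d=-9/4); attach at lengths (-9/8, -9/8); label the merged cluster BGHLS
final tree: (((B:23/4,(G:-1/2,L:17/2):23/4):13/4,H:13/4):-9/8,S:-9/8)
total length: 95/4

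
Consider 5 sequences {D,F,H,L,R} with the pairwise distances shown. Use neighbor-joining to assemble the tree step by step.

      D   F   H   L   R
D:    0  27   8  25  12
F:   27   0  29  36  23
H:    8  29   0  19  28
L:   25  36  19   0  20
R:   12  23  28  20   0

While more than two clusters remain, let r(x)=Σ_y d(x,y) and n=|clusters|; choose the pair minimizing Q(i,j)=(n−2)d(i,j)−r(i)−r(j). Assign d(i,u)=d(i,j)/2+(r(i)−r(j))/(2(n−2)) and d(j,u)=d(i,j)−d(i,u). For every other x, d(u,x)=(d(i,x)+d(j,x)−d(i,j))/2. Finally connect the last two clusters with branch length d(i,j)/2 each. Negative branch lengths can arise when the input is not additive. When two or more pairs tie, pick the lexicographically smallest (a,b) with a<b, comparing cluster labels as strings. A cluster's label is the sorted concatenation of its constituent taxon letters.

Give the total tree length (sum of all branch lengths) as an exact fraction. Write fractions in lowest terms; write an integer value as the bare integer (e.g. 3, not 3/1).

1. join D+H (d=8, Q=-132) ⇒ DH; edges |D|=2, |H|=6
  updated: d(DH,F)=24, d(DH,L)=18, d(DH,R)=16
2. join DH+L (d=18, Q=-96) ⇒ DHL; edges |DH|=5, |L|=13
  updated: d(DHL,F)=21, d(DHL,R)=9
3. join DHL+F (d=21, Q=-53) ⇒ DFHL; edges |DHL|=7/2, |F|=35/2
  updated: d(DFHL,R)=11/2
4. join DFHL+R (d=11/2) ⇒ DFHLR; edges |DFHL|=11/4, |R|=11/4
final tree: ((((D:2,H:6):5,L:13):7/2,F:35/2):11/4,R:11/4)
total length: 105/2

105/2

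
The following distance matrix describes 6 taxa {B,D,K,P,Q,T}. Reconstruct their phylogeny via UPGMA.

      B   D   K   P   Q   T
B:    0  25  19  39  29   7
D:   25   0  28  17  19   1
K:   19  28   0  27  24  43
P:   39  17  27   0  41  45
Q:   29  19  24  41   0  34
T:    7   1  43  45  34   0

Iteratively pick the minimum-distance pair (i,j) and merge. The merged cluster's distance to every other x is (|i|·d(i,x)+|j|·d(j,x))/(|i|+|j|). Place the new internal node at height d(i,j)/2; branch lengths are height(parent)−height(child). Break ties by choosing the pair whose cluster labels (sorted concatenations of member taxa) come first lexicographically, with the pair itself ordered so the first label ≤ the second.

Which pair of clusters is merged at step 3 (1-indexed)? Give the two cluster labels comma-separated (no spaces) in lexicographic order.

K,Q

step 1: merge (D,T) at d=1; branch lengths D→1/2, T→1/2; new cluster DT
  updated: d(B,DT)=16, d(DT,K)=71/2, d(DT,P)=31, d(DT,Q)=53/2
step 2: merge (B,DT) at d=16; branch lengths B→8, DT→15/2; new cluster BDT
  updated: d(BDT,K)=30, d(BDT,P)=101/3, d(BDT,Q)=82/3
step 3: merge (K,Q) at d=24; branch lengths K→12, Q→12; new cluster KQ
  updated: d(BDT,KQ)=86/3, d(KQ,P)=34
step 4: merge (BDT,KQ) at d=86/3; branch lengths BDT→19/3, KQ→7/3; new cluster BDKQT
  updated: d(BDKQT,P)=169/5
step 5: merge (BDKQT,P) at d=169/5; branch lengths BDKQT→77/30, P→169/10; new cluster BDKPQT
final tree: (((B:8,(D:1/2,T:1/2):15/2):19/3,(K:12,Q:12):7/3):77/30,P:169/10)
total length: 2059/30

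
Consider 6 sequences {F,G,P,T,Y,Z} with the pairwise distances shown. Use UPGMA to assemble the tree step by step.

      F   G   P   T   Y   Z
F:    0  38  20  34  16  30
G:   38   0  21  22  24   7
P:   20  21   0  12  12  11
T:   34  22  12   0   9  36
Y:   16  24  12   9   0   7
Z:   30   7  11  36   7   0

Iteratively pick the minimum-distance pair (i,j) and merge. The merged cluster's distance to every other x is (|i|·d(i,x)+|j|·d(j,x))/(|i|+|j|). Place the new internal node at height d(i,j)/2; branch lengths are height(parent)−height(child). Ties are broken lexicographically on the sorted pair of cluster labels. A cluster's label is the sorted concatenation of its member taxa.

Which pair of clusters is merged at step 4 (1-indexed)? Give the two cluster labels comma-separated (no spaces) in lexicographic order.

step 1: merge (G,Z) at d=7; branch lengths G→7/2, Z→7/2; new cluster GZ
  updated: d(F,GZ)=34, d(GZ,P)=16, d(GZ,T)=29, d(GZ,Y)=31/2
step 2: merge (T,Y) at d=9; branch lengths T→9/2, Y→9/2; new cluster TY
  updated: d(F,TY)=25, d(GZ,TY)=89/4, d(P,TY)=12
step 3: merge (P,TY) at d=12; branch lengths P→6, TY→3/2; new cluster PTY
  updated: d(F,PTY)=70/3, d(GZ,PTY)=121/6
step 4: merge (GZ,PTY) at d=121/6; branch lengths GZ→79/12, PTY→49/12; new cluster GPTYZ
  updated: d(F,GPTYZ)=138/5
step 5: merge (F,GPTYZ) at d=138/5; branch lengths F→69/5, GPTYZ→223/60; new cluster FGPTYZ
final tree: (F:69/5,((G:7/2,Z:7/2):79/12,(P:6,(T:9/2,Y:9/2):3/2):49/12):223/60)
total length: 3101/60

GZ,PTY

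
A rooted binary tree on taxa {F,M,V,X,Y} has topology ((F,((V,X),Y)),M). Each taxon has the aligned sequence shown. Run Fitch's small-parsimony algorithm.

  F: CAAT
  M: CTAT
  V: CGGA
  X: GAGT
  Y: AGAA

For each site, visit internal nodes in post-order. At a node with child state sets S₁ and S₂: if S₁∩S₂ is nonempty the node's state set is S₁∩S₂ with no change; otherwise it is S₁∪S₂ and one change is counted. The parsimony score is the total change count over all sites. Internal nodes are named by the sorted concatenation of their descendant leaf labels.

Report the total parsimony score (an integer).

site 0, node VX: V={C} ∪ X={G} → {C,G} (+1)
site 0, node VXY: VX={C,G} ∪ Y={A} → {A,C,G} (+1)
site 0, node FVXY: F={C} ∩ VXY={A,C,G} → {C} (+0)
site 0, node FMVXY: FVXY={C} ∩ M={C} → {C} (+0)
site 1, node VX: V={G} ∪ X={A} → {A,G} (+1)
site 1, node VXY: VX={A,G} ∩ Y={G} → {G} (+0)
site 1, node FVXY: F={A} ∪ VXY={G} → {A,G} (+1)
site 1, node FMVXY: FVXY={A,G} ∪ M={T} → {A,G,T} (+1)
site 2, node VX: V={G} ∩ X={G} → {G} (+0)
site 2, node VXY: VX={G} ∪ Y={A} → {A,G} (+1)
site 2, node FVXY: F={A} ∩ VXY={A,G} → {A} (+0)
site 2, node FMVXY: FVXY={A} ∩ M={A} → {A} (+0)
site 3, node VX: V={A} ∪ X={T} → {A,T} (+1)
site 3, node VXY: VX={A,T} ∩ Y={A} → {A} (+0)
site 3, node FVXY: F={T} ∪ VXY={A} → {A,T} (+1)
site 3, node FMVXY: FVXY={A,T} ∩ M={T} → {T} (+0)
per-site changes: [2, 3, 1, 2]; total = 8

8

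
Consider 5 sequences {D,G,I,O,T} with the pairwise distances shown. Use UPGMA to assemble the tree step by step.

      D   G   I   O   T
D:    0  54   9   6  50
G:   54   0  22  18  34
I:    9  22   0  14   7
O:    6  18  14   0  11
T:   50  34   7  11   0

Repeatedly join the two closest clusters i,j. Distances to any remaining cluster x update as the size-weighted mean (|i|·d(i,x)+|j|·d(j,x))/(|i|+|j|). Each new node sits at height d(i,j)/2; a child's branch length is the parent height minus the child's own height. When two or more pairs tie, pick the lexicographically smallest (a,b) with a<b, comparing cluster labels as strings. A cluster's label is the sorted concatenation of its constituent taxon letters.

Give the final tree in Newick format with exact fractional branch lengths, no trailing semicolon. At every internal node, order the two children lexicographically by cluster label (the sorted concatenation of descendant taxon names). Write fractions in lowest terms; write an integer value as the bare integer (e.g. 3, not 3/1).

step 1: merge (D,O) at d=6; branch lengths D→3, O→3; new cluster DO
  updated: d(DO,G)=36, d(DO,I)=23/2, d(DO,T)=61/2
step 2: merge (I,T) at d=7; branch lengths I→7/2, T→7/2; new cluster IT
  updated: d(DO,IT)=21, d(G,IT)=28
step 3: merge (DO,IT) at d=21; branch lengths DO→15/2, IT→7; new cluster DIOT
  updated: d(DIOT,G)=32
step 4: merge (DIOT,G) at d=32; branch lengths DIOT→11/2, G→16; new cluster DGIOT
final tree: (((D:3,O:3):15/2,(I:7/2,T:7/2):7):11/2,G:16)
total length: 49

(((D:3,O:3):15/2,(I:7/2,T:7/2):7):11/2,G:16)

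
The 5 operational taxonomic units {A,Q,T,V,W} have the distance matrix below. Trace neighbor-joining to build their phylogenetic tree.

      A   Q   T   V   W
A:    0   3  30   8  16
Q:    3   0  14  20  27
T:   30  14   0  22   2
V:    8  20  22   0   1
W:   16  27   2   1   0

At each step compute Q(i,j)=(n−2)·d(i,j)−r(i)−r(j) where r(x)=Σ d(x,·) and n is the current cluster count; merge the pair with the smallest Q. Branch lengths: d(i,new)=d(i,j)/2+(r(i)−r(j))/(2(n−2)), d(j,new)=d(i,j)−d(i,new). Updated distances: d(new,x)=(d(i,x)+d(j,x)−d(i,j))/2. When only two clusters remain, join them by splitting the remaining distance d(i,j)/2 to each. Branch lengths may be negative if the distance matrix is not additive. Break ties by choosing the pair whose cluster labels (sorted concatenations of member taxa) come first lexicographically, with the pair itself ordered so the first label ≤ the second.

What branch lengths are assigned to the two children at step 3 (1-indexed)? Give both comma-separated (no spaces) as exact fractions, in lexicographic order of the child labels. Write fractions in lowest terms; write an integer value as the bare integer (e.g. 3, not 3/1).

1. join A+Q (d=3, Q=-112) ⇒ AQ; edges |A|=1/3, |Q|=8/3
  updated: d(AQ,T)=41/2, d(AQ,V)=25/2, d(AQ,W)=20
2. join AQ+V (d=25/2, Q=-127/2) ⇒ AQV; edges |AQ|=85/8, |V|=15/8
  updated: d(AQV,T)=15, d(AQV,W)=17/4
3. join AQV+T (d=15, Q=-85/4) ⇒ AQTV; edges |AQV|=69/8, |T|=51/8
  updated: d(AQTV,W)=-35/8
4. join AQTV+W (d=-35/8) ⇒ AQTVW; edges |AQTV|=-35/16, |W|=-35/16
final tree: ((((A:1/3,Q:8/3):85/8,V:15/8):69/8,T:51/8):-35/16,W:-35/16)
total length: 209/8

69/8,51/8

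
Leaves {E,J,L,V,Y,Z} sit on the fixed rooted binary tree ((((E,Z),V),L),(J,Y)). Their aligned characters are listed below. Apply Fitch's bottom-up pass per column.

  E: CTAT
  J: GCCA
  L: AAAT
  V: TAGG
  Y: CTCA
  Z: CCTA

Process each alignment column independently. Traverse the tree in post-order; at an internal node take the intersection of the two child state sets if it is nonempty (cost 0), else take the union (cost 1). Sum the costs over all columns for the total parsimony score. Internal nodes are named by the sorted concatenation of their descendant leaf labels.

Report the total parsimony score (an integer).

13

[col 0] EZ: children E:{C}, Z:{C} ∩→ {C}; cost 0
[col 0] EVZ: children EZ:{C}, V:{T} ∪→ {C,T}; cost 1
[col 0] ELVZ: children EVZ:{C,T}, L:{A} ∪→ {A,C,T}; cost 1
[col 0] JY: children J:{G}, Y:{C} ∪→ {C,G}; cost 1
[col 0] EJLVYZ: children ELVZ:{A,C,T}, JY:{C,G} ∩→ {C}; cost 0
[col 1] EZ: children E:{T}, Z:{C} ∪→ {C,T}; cost 1
[col 1] EVZ: children EZ:{C,T}, V:{A} ∪→ {A,C,T}; cost 1
[col 1] ELVZ: children EVZ:{A,C,T}, L:{A} ∩→ {A}; cost 0
[col 1] JY: children J:{C}, Y:{T} ∪→ {C,T}; cost 1
[col 1] EJLVYZ: children ELVZ:{A}, JY:{C,T} ∪→ {A,C,T}; cost 1
[col 2] EZ: children E:{A}, Z:{T} ∪→ {A,T}; cost 1
[col 2] EVZ: children EZ:{A,T}, V:{G} ∪→ {A,G,T}; cost 1
[col 2] ELVZ: children EVZ:{A,G,T}, L:{A} ∩→ {A}; cost 0
[col 2] JY: children J:{C}, Y:{C} ∩→ {C}; cost 0
[col 2] EJLVYZ: children ELVZ:{A}, JY:{C} ∪→ {A,C}; cost 1
[col 3] EZ: children E:{T}, Z:{A} ∪→ {A,T}; cost 1
[col 3] EVZ: children EZ:{A,T}, V:{G} ∪→ {A,G,T}; cost 1
[col 3] ELVZ: children EVZ:{A,G,T}, L:{T} ∩→ {T}; cost 0
[col 3] JY: children J:{A}, Y:{A} ∩→ {A}; cost 0
[col 3] EJLVYZ: children ELVZ:{T}, JY:{A} ∪→ {A,T}; cost 1
per-site changes: [3, 4, 3, 3]; total = 13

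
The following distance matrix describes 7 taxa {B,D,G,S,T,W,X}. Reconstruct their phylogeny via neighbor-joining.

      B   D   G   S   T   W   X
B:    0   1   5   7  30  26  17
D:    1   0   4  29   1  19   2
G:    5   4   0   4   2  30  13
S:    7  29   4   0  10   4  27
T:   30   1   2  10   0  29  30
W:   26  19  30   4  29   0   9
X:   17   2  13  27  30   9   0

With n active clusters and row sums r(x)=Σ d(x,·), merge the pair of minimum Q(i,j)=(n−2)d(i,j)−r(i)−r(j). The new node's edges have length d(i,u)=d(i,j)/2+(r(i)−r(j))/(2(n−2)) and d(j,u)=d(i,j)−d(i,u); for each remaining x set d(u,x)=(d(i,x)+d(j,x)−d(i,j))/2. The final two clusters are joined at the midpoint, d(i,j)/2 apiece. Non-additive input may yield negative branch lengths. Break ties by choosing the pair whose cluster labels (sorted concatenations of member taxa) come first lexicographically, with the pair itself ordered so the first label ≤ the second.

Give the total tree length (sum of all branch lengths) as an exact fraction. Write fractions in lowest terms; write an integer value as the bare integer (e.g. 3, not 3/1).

275/8

step 1: merge (S,W) at d=4, Q=-178; branch lengths S→-8/5, W→28/5; new cluster SW
  updated: d(B,SW)=29/2, d(D,SW)=22, d(G,SW)=15, d(SW,T)=35/2, d(SW,X)=16
step 2: merge (G,T) at d=2, Q=-223/2; branch lengths G→-67/16, T→99/16; new cluster GT
  updated: d(B,GT)=33/2, d(D,GT)=3/2, d(GT,SW)=61/4, d(GT,X)=41/2
step 3: merge (D,X) at d=2, Q=-76; branch lengths D→-23/6, X→35/6; new cluster DX
  updated: d(B,DX)=8, d(DX,GT)=10, d(DX,SW)=18
step 4: merge (B,DX) at d=8, Q=-59; branch lengths B→19/4, DX→13/4; new cluster BDX
  updated: d(BDX,GT)=37/4, d(BDX,SW)=49/4
step 5: merge (BDX,GT) at d=37/4, Q=-147/4; branch lengths BDX→25/8, GT→49/8; new cluster BDGTX
  updated: d(BDGTX,SW)=73/8
step 6: merge (BDGTX,SW) at d=73/8; branch lengths BDGTX→73/16, SW→73/16; new cluster BDGSTWX
final tree: (((B:19/4,(D:-23/6,X:35/6):13/4):25/8,(G:-67/16,T:99/16):49/8):73/16,(S:-8/5,W:28/5):73/16)
total length: 275/8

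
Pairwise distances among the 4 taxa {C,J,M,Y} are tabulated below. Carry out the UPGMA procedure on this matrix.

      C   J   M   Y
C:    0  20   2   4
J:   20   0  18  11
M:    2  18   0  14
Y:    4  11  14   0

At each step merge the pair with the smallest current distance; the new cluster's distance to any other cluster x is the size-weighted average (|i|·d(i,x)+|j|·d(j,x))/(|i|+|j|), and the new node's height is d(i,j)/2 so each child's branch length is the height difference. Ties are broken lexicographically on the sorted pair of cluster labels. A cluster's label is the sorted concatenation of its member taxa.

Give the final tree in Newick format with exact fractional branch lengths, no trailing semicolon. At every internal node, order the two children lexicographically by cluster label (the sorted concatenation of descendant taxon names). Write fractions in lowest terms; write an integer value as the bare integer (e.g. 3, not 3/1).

1. join C+M (d=2) ⇒ CM; edges |C|=1, |M|=1
  updated: d(CM,J)=19, d(CM,Y)=9
2. join CM+Y (d=9) ⇒ CMY; edges |CM|=7/2, |Y|=9/2
  updated: d(CMY,J)=49/3
3. join CMY+J (d=49/3) ⇒ CJMY; edges |CMY|=11/3, |J|=49/6
final tree: (((C:1,M:1):7/2,Y:9/2):11/3,J:49/6)
total length: 131/6

(((C:1,M:1):7/2,Y:9/2):11/3,J:49/6)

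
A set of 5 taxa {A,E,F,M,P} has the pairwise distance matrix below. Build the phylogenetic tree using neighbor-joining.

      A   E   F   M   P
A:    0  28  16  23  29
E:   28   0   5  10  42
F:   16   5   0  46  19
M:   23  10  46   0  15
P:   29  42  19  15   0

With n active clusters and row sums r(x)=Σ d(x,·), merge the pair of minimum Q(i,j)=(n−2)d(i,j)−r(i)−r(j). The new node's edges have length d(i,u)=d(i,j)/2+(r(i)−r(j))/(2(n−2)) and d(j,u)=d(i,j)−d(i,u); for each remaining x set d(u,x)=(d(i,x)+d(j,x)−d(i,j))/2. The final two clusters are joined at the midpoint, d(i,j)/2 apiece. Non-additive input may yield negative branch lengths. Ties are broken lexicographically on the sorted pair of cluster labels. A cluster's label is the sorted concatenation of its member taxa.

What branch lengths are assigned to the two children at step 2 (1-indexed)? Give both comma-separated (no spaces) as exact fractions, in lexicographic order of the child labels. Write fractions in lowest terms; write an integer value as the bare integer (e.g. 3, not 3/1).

1. join E+F (d=5, Q=-156) ⇒ EF; edges |E|=7/3, |F|=8/3
  updated: d(A,EF)=39/2, d(EF,M)=51/2, d(EF,P)=28
2. join A+EF (d=39/2, Q=-211/2) ⇒ AEF; edges |A|=75/8, |EF|=81/8
  updated: d(AEF,M)=29/2, d(AEF,P)=75/4
3. join AEF+M (d=29/2, Q=-193/4) ⇒ AEFM; edges |AEF|=73/8, |M|=43/8
  updated: d(AEFM,P)=77/8
4. join AEFM+P (d=77/8) ⇒ AEFMP; edges |AEFM|=77/16, |P|=77/16
final tree: (((A:75/8,(E:7/3,F:8/3):81/8):73/8,M:43/8):77/16,P:77/16)
total length: 389/8

75/8,81/8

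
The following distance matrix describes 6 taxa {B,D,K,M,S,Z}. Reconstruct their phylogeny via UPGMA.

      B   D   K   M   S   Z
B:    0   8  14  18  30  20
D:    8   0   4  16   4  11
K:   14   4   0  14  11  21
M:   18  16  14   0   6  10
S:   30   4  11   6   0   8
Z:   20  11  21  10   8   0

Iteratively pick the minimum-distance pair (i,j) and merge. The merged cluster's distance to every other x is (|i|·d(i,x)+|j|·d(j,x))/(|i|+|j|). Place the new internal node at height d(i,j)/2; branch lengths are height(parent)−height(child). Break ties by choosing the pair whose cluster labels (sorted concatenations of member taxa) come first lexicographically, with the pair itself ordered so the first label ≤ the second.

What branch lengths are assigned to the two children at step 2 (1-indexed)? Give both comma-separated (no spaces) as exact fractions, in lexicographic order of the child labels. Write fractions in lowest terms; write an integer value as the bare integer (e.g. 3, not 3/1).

3,3

iteration 1: select D,K (d=4); attach at lengths (2, 2); label the merged cluster DK
  updated: d(B,DK)=11, d(DK,M)=15, d(DK,S)=15/2, d(DK,Z)=16
iteration 2: select M,S (d=6); attach at lengths (3, 3); label the merged cluster MS
  updated: d(B,MS)=24, d(DK,MS)=45/4, d(MS,Z)=9
iteration 3: select MS,Z (d=9); attach at lengths (3/2, 9/2); label the merged cluster MSZ
  updated: d(B,MSZ)=68/3, d(DK,MSZ)=77/6
iteration 4: select B,DK (d=11); attach at lengths (11/2, 7/2); label the merged cluster BDK
  updated: d(BDK,MSZ)=145/9
iteration 5: select BDK,MSZ (d=145/9); attach at lengths (23/9, 32/9); label the merged cluster BDKMSZ
final tree: ((B:11/2,(D:2,K:2):7/2):23/9,((M:3,S:3):3/2,Z:9/2):32/9)
total length: 280/9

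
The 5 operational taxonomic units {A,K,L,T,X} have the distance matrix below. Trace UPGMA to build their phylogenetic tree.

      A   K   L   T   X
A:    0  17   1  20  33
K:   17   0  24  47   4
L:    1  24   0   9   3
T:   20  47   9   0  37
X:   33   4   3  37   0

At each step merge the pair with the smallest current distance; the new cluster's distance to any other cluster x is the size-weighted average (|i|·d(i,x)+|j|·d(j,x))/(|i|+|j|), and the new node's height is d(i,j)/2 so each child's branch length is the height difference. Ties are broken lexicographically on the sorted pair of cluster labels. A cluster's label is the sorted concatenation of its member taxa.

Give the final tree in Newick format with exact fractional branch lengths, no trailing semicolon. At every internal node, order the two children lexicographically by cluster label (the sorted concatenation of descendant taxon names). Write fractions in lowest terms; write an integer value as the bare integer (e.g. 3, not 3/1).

step 1: merge (A,L) at d=1; branch lengths A→1/2, L→1/2; new cluster AL
  updated: d(AL,K)=41/2, d(AL,T)=29/2, d(AL,X)=18
step 2: merge (K,X) at d=4; branch lengths K→2, X→2; new cluster KX
  updated: d(AL,KX)=77/4, d(KX,T)=42
step 3: merge (AL,T) at d=29/2; branch lengths AL→27/4, T→29/4; new cluster ALT
  updated: d(ALT,KX)=161/6
step 4: merge (ALT,KX) at d=161/6; branch lengths ALT→37/6, KX→137/12; new cluster AKLTX
final tree: (((A:1/2,L:1/2):27/4,T:29/4):37/6,(K:2,X:2):137/12)
total length: 439/12

(((A:1/2,L:1/2):27/4,T:29/4):37/6,(K:2,X:2):137/12)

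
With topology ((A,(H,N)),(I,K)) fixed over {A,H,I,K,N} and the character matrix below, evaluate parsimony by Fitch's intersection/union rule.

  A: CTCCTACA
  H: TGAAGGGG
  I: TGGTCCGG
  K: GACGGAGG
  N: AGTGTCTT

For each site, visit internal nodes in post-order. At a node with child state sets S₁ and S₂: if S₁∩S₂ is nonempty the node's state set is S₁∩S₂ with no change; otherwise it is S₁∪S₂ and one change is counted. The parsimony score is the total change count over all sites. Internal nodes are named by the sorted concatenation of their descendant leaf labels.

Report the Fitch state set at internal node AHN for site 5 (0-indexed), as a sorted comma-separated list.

HN@0: {T} ∪ {A} = {A,T} (union, +1)
AHN@0: {C} ∪ {A,T} = {A,C,T} (union, +1)
IK@0: {T} ∪ {G} = {G,T} (union, +1)
AHIKN@0: {A,C,T} ∩ {G,T} = {T} (intersection, +0)
HN@1: {G} ∩ {G} = {G} (intersection, +0)
AHN@1: {T} ∪ {G} = {G,T} (union, +1)
IK@1: {G} ∪ {A} = {A,G} (union, +1)
AHIKN@1: {G,T} ∩ {A,G} = {G} (intersection, +0)
HN@2: {A} ∪ {T} = {A,T} (union, +1)
AHN@2: {C} ∪ {A,T} = {A,C,T} (union, +1)
IK@2: {G} ∪ {C} = {C,G} (union, +1)
AHIKN@2: {A,C,T} ∩ {C,G} = {C} (intersection, +0)
HN@3: {A} ∪ {G} = {A,G} (union, +1)
AHN@3: {C} ∪ {A,G} = {A,C,G} (union, +1)
IK@3: {T} ∪ {G} = {G,T} (union, +1)
AHIKN@3: {A,C,G} ∩ {G,T} = {G} (intersection, +0)
HN@4: {G} ∪ {T} = {G,T} (union, +1)
AHN@4: {T} ∩ {G,T} = {T} (intersection, +0)
IK@4: {C} ∪ {G} = {C,G} (union, +1)
AHIKN@4: {T} ∪ {C,G} = {C,G,T} (union, +1)
HN@5: {G} ∪ {C} = {C,G} (union, +1)
AHN@5: {A} ∪ {C,G} = {A,C,G} (union, +1)
IK@5: {C} ∪ {A} = {A,C} (union, +1)
AHIKN@5: {A,C,G} ∩ {A,C} = {A,C} (intersection, +0)
HN@6: {G} ∪ {T} = {G,T} (union, +1)
AHN@6: {C} ∪ {G,T} = {C,G,T} (union, +1)
IK@6: {G} ∩ {G} = {G} (intersection, +0)
AHIKN@6: {C,G,T} ∩ {G} = {G} (intersection, +0)
HN@7: {G} ∪ {T} = {G,T} (union, +1)
AHN@7: {A} ∪ {G,T} = {A,G,T} (union, +1)
IK@7: {G} ∩ {G} = {G} (intersection, +0)
AHIKN@7: {A,G,T} ∩ {G} = {G} (intersection, +0)
per-site changes: [3, 2, 3, 3, 3, 3, 2, 2]; total = 21

A,C,G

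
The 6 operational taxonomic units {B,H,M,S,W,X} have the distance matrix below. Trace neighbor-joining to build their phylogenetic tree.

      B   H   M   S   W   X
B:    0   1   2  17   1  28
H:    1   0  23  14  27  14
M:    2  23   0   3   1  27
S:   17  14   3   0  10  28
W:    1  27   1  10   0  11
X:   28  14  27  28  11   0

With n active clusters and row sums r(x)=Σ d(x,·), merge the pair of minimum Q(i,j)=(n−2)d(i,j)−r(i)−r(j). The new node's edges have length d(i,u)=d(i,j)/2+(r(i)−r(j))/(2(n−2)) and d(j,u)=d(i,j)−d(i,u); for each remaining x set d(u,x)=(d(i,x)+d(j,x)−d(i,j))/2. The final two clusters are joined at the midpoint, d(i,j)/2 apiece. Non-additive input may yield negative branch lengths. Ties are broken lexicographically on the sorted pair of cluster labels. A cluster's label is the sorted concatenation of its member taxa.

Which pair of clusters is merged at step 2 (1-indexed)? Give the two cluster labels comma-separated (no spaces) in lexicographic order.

iteration 1: select H,X (d=14, Q=-131); attach at lengths (27/8, 85/8); label the merged cluster HX
  updated: d(B,HX)=15/2, d(HX,M)=18, d(HX,S)=14, d(HX,W)=12
iteration 2: select M,S (d=3, Q=-59); attach at lengths (-11/6, 29/6); label the merged cluster MS
  updated: d(B,MS)=8, d(HX,MS)=29/2, d(MS,W)=4
iteration 3: select B,HX (d=15/2, Q=-71/2); attach at lengths (-5/8, 65/8); label the merged cluster BHX
  updated: d(BHX,MS)=15/2, d(BHX,W)=11/4
iteration 4: select BHX,MS (d=15/2, Q=-57/4); attach at lengths (25/8, 35/8); label the merged cluster BHMSX
  updated: d(BHMSX,W)=-3/8
iteration 5: select BHMSX,W (d=-3/8); attach at lengths (-3/16, -3/16); label the merged cluster BHMSWX
final tree: (((B:-5/8,(H:27/8,X:85/8):65/8):25/8,(M:-11/6,S:29/6):35/8):-3/16,W:-3/16)
total length: 253/8

M,S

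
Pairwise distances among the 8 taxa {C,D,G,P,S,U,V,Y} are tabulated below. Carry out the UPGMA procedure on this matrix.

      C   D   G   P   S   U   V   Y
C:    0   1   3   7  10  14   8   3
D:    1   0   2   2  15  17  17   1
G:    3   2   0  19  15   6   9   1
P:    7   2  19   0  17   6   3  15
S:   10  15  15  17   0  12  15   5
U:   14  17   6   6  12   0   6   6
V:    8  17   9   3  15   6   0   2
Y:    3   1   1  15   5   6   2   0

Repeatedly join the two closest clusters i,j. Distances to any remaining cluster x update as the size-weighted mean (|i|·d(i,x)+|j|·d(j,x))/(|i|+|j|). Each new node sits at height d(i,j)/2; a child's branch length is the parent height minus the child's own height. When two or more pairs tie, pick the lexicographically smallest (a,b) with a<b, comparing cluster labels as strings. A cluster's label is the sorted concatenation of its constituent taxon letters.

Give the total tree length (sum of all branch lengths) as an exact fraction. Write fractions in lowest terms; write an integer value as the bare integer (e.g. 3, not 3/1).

4103/168

step 1: merge (C,D) at d=1; branch lengths C→1/2, D→1/2; new cluster CD
  updated: d(CD,G)=5/2, d(CD,P)=9/2, d(CD,S)=25/2, d(CD,U)=31/2, d(CD,V)=25/2, d(CD,Y)=2
step 2: merge (G,Y) at d=1; branch lengths G→1/2, Y→1/2; new cluster GY
  updated: d(CD,GY)=9/4, d(GY,P)=17, d(GY,S)=10, d(GY,U)=6, d(GY,V)=11/2
step 3: merge (CD,GY) at d=9/4; branch lengths CD→5/8, GY→5/8; new cluster CDGY
  updated: d(CDGY,P)=43/4, d(CDGY,S)=45/4, d(CDGY,U)=43/4, d(CDGY,V)=9
step 4: merge (P,V) at d=3; branch lengths P→3/2, V→3/2; new cluster PV
  updated: d(CDGY,PV)=79/8, d(PV,S)=16, d(PV,U)=6
step 5: merge (PV,U) at d=6; branch lengths PV→3/2, U→3; new cluster PUV
  updated: d(CDGY,PUV)=61/6, d(PUV,S)=44/3
step 6: merge (CDGY,PUV) at d=61/6; branch lengths CDGY→95/24, PUV→25/12; new cluster CDGPUVY
  updated: d(CDGPUVY,S)=89/7
step 7: merge (CDGPUVY,S) at d=89/7; branch lengths CDGPUVY→107/84, S→89/14; new cluster CDGPSUVY
final tree: ((((C:1/2,D:1/2):5/8,(G:1/2,Y:1/2):5/8):95/24,((P:3/2,V:3/2):3/2,U:3):25/12):107/84,S:89/14)
total length: 4103/168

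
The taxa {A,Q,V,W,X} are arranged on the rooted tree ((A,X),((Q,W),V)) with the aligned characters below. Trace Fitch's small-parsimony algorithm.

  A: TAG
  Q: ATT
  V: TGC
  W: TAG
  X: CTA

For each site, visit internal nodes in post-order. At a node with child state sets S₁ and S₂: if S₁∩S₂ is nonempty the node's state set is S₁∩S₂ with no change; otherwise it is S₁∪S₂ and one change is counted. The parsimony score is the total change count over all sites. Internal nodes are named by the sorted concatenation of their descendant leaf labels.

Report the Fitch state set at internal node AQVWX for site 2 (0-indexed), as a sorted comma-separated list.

G

[col 0] AX: children A:{T}, X:{C} ∪→ {C,T}; cost 1
[col 0] QW: children Q:{A}, W:{T} ∪→ {A,T}; cost 1
[col 0] QVW: children QW:{A,T}, V:{T} ∩→ {T}; cost 0
[col 0] AQVWX: children AX:{C,T}, QVW:{T} ∩→ {T}; cost 0
[col 1] AX: children A:{A}, X:{T} ∪→ {A,T}; cost 1
[col 1] QW: children Q:{T}, W:{A} ∪→ {A,T}; cost 1
[col 1] QVW: children QW:{A,T}, V:{G} ∪→ {A,G,T}; cost 1
[col 1] AQVWX: children AX:{A,T}, QVW:{A,G,T} ∩→ {A,T}; cost 0
[col 2] AX: children A:{G}, X:{A} ∪→ {A,G}; cost 1
[col 2] QW: children Q:{T}, W:{G} ∪→ {G,T}; cost 1
[col 2] QVW: children QW:{G,T}, V:{C} ∪→ {C,G,T}; cost 1
[col 2] AQVWX: children AX:{A,G}, QVW:{C,G,T} ∩→ {G}; cost 0
per-site changes: [2, 3, 3]; total = 8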